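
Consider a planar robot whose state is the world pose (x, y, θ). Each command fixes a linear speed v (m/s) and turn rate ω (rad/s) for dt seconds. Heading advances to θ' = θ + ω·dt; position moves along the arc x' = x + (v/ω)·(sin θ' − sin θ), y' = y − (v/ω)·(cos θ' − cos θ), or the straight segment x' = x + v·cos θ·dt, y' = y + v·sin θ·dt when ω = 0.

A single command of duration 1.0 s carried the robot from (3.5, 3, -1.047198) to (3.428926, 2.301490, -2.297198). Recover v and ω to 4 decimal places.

v = 0.7500, ω = -1.2500

Δθ = -2.297198 − -1.047198 = -1.250000
ω = Δθ/dt = -1.250000/1.0 = -1.2500
R = −Δy/(cos θ' − cos θ) = -0.6000
v = R·ω = -0.6000·-1.2500 = 0.7500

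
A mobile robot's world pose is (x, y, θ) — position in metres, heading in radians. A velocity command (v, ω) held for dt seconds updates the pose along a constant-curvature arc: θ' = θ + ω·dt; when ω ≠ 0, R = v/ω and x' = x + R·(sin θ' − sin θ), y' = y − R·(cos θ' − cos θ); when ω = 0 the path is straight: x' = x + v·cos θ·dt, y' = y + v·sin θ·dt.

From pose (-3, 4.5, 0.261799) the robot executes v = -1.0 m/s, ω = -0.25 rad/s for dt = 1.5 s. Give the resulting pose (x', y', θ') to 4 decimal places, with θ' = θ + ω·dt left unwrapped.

(-4.4871, 4.3893, -0.1132)

θ' = 0.2618 + -0.25·1.5 = -0.1132
R = v/ω = -1.0/-0.25 = 4.0000
x' = -3 + 4.0000·(sin -0.1132 − sin 0.2618) = -4.4871
y' = 4.5 − 4.0000·(cos -0.1132 − cos 0.2618) = 4.3893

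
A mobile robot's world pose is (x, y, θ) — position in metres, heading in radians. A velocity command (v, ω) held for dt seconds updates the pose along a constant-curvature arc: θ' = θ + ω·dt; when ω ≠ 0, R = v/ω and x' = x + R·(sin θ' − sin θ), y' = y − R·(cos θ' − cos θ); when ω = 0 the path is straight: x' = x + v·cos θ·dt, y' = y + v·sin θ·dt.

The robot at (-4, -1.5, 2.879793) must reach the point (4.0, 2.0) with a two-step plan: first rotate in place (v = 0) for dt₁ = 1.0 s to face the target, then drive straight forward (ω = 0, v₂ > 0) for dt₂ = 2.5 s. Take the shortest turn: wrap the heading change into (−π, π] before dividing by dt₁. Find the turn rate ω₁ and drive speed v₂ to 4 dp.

ω₁ = -2.4674, v₂ = 3.4928

heading to target = atan2(2−-1.5, 4−-4) = 0.4124
Δθ = wrap(0.4124 − 2.8798) = -2.4674; ω₁ = Δθ/dt₁ = -2.4674
distance = √((4−-4)² + (2−-1.5)²) = 8.7321; v₂ = distance/dt₂ = 3.4928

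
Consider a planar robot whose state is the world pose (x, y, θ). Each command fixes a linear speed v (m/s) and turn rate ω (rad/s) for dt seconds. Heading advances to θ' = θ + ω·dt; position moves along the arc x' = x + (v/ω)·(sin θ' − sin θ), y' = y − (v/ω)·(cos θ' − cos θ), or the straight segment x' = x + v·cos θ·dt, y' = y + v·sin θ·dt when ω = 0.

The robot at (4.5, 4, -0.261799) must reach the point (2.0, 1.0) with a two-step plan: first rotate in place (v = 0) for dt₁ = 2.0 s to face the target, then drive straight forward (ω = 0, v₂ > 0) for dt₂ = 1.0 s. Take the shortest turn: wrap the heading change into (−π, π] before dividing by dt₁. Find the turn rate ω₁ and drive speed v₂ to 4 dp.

ω₁ = -1.0019, v₂ = 3.9051

heading to target = atan2(1−4, 2−4.5) = -2.2655
Δθ = wrap(-2.2655 − -0.2618) = -2.0037; ω₁ = Δθ/dt₁ = -1.0019
distance = √((2−4.5)² + (1−4)²) = 3.9051; v₂ = distance/dt₂ = 3.9051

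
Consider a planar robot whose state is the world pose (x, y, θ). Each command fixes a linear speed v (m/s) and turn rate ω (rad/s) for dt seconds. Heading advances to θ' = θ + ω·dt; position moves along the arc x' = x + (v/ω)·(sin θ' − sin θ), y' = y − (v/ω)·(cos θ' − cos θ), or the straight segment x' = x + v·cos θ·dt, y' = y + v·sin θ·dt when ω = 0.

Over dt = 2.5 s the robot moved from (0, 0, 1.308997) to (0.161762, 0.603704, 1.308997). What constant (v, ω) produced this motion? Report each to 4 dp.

Δθ = 1.308997 − 1.308997 = 0.000000
ω = Δθ/dt = 0.000000/2.5 = 0.0000
ω = 0 → v = (Δx·cos θ + Δy·sin θ)/dt = 0.2500

v = 0.2500, ω = 0.0000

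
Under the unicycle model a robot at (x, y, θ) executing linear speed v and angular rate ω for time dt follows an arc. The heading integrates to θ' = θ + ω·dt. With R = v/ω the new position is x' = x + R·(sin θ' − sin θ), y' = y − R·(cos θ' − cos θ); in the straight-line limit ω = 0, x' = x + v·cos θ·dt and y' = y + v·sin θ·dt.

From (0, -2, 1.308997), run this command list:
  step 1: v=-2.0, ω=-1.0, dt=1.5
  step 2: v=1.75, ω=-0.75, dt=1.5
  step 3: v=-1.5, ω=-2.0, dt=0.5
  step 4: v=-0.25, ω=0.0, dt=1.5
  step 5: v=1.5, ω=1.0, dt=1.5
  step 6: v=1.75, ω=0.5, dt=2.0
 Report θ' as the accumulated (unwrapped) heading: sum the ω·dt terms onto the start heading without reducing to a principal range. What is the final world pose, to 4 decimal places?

step 1: θ'=-0.1910 (R=2.0000) → pose (-2.3115, -3.4460, -0.1910)
step 2: θ'=-1.3160 (R=-2.3333) → pose (-0.4965, -5.1488, -1.3160)
step 3: θ'=-2.3160 (R=0.7500) → pose (-0.3219, -4.4512, -2.3160)
step 4: θ'=-2.3160 (straight) → pose (-0.0676, -4.1756, -2.3160)
step 5: θ'=-0.8160 (R=1.5000) → pose (-0.0578, -6.2204, -0.8160)
step 6: θ'=0.1840 (R=3.5000) → pose (3.1320, -7.2634, 0.1840)

(3.1320, -7.2634, 0.1840)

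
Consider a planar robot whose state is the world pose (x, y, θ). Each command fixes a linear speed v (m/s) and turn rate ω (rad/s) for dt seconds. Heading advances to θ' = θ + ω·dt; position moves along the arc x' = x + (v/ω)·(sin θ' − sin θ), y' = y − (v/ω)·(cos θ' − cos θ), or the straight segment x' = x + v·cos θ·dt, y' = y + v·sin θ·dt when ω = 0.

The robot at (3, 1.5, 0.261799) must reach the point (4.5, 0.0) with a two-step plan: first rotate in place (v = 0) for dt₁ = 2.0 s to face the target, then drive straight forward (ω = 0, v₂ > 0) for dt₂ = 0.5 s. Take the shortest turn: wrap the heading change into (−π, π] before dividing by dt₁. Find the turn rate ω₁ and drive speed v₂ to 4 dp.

ω₁ = -0.5236, v₂ = 4.2426

heading to target = atan2(0−1.5, 4.5−3) = -0.7854
Δθ = wrap(-0.7854 − 0.2618) = -1.0472; ω₁ = Δθ/dt₁ = -0.5236
distance = √((4.5−3)² + (0−1.5)²) = 2.1213; v₂ = distance/dt₂ = 4.2426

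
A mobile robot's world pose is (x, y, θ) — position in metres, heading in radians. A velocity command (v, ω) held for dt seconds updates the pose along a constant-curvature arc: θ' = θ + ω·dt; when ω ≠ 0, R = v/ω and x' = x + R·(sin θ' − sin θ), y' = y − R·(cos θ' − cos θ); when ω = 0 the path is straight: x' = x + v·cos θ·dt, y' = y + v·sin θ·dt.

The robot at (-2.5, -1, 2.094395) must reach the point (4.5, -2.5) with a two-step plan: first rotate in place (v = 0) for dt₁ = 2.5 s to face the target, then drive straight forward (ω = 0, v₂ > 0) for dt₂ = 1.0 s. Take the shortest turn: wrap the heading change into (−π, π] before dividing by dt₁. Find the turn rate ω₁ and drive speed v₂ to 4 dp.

ω₁ = -0.9222, v₂ = 7.1589

heading to target = atan2(-2.5−-1, 4.5−-2.5) = -0.2111
Δθ = wrap(-0.2111 − 2.0944) = -2.3055; ω₁ = Δθ/dt₁ = -0.9222
distance = √((4.5−-2.5)² + (-2.5−-1)²) = 7.1589; v₂ = distance/dt₂ = 7.1589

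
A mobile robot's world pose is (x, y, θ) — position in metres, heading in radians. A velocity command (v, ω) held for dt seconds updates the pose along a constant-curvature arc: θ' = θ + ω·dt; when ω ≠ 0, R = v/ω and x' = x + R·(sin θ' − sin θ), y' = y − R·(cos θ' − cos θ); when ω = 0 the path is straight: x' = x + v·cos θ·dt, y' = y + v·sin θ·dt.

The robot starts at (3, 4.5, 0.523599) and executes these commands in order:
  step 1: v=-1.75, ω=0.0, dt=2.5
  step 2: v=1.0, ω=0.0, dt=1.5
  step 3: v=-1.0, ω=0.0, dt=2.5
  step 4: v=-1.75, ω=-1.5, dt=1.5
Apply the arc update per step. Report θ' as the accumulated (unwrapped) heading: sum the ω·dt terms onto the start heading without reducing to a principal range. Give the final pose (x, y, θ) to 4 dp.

step 1: θ'=0.5236 (straight) → pose (-0.7889, 2.3125, 0.5236)
step 2: θ'=0.5236 (straight) → pose (0.5102, 3.0625, 0.5236)
step 3: θ'=0.5236 (straight) → pose (-1.6549, 1.8125, 0.5236)
step 4: θ'=-1.7264 (R=1.1667) → pose (-3.3908, 3.0037, -1.7264)

(-3.3908, 3.0037, -1.7264)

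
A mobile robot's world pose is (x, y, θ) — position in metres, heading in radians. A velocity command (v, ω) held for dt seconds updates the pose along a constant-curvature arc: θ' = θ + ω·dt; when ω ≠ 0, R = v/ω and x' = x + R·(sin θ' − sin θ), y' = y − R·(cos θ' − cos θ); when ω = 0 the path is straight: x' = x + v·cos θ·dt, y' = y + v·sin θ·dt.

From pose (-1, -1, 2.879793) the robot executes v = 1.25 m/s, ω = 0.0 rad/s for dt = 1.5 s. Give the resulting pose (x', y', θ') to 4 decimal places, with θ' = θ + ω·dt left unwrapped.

θ' = 2.8798 + 0.0·1.5 = 2.8798
ω = 0 → straight: x' = -1 + 1.25·cos(2.8798)·1.5 = -2.8111
y' = -1 + 1.25·sin(2.8798)·1.5 = -0.5147

(-2.8111, -0.5147, 2.8798)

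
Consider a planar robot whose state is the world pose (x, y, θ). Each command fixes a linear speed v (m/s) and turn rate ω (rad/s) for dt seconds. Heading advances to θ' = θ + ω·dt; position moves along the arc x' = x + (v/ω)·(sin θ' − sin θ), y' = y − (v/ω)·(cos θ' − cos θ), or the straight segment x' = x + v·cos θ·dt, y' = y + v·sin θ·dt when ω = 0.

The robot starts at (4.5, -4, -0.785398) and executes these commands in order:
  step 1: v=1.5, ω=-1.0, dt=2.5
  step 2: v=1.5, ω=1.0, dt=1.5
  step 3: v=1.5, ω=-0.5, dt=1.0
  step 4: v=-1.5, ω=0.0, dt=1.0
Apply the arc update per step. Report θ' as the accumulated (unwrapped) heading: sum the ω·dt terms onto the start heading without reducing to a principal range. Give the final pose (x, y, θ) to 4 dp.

step 1: θ'=-3.2854 (R=-1.5000) → pose (3.2244, -6.5452, -3.2854)
step 2: θ'=-1.7854 (R=1.5000) → pose (1.5438, -7.7103, -1.7854)
step 3: θ'=-2.2854 (R=-3.0000) → pose (0.8787, -9.0373, -2.2854)
step 4: θ'=-2.2854 (straight) → pose (1.8617, -7.9043, -2.2854)

(1.8617, -7.9043, -2.2854)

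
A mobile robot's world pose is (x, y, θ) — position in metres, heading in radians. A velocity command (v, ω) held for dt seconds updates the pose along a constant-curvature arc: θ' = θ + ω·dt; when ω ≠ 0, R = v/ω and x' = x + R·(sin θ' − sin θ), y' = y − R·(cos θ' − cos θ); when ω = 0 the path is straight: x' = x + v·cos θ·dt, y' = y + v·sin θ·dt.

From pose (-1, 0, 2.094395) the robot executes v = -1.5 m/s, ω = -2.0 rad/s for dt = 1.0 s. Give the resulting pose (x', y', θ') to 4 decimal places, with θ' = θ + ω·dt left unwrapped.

θ' = 2.0944 + -2.0·1.0 = 0.0944
R = v/ω = -1.5/-2.0 = 0.7500
x' = -1 + 0.7500·(sin 0.0944 − sin 2.0944) = -1.5788
y' = 0 − 0.7500·(cos 0.0944 − cos 2.0944) = -1.1217

(-1.5788, -1.1217, 0.0944)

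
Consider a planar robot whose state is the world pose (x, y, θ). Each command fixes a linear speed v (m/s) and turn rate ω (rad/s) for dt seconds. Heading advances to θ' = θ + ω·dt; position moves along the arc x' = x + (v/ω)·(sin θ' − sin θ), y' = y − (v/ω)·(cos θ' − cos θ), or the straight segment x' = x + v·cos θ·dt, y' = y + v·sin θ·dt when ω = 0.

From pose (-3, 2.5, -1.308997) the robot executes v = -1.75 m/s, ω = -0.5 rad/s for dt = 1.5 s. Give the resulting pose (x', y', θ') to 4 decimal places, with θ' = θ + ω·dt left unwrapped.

θ' = -1.3090 + -0.5·1.5 = -2.0590
R = v/ω = -1.75/-0.5 = 3.5000
x' = -3 + 3.5000·(sin -2.0590 − sin -1.3090) = -2.7104
y' = 2.5 − 3.5000·(cos -2.0590 − cos -1.3090) = 5.0475

(-2.7104, 5.0475, -2.0590)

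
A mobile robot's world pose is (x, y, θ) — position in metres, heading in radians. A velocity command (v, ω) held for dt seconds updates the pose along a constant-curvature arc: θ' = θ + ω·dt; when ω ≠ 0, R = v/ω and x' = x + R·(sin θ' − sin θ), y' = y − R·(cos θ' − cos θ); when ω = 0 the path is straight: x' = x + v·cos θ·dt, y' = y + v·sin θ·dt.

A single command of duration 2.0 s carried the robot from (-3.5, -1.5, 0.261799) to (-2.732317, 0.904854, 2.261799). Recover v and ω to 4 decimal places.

Δθ = 2.261799 − 0.261799 = 2.000000
ω = Δθ/dt = 2.000000/2.0 = 1.0000
R = −Δy/(cos θ' − cos θ) = 1.5000
v = R·ω = 1.5000·1.0000 = 1.5000

v = 1.5000, ω = 1.0000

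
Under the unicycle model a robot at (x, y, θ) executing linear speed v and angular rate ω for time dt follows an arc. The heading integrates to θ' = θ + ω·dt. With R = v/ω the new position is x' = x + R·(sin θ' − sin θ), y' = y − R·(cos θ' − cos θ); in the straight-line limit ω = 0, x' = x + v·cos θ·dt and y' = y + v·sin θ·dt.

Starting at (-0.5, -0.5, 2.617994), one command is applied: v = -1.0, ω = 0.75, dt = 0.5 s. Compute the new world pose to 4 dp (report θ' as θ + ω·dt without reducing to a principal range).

(-0.0307, -0.6639, 2.9930)

θ' = 2.6180 + 0.75·0.5 = 2.9930
R = v/ω = -1.0/0.75 = -1.3333
x' = -0.5 + -1.3333·(sin 2.9930 − sin 2.6180) = -0.0307
y' = -0.5 − -1.3333·(cos 2.9930 − cos 2.6180) = -0.6639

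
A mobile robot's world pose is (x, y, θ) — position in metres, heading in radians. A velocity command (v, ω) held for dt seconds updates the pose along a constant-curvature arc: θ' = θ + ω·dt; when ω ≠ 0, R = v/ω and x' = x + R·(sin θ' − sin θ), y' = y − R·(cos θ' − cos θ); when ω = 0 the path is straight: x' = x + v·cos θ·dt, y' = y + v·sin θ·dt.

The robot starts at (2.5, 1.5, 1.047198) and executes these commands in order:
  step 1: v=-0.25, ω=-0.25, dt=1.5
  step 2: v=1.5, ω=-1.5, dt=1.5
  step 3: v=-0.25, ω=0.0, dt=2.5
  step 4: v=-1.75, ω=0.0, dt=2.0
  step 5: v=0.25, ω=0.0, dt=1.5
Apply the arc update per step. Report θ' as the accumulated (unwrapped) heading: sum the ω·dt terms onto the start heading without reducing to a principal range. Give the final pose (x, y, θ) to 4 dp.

step 1: θ'=0.6722 (R=1.0000) → pose (2.2567, 1.2175, 0.6722)
step 2: θ'=-1.5778 (R=-1.0000) → pose (3.8794, 0.4281, -1.5778)
step 3: θ'=-1.5778 (straight) → pose (3.8837, 1.0531, -1.5778)
step 4: θ'=-1.5778 (straight) → pose (3.9083, 4.5530, -1.5778)
step 5: θ'=-1.5778 (straight) → pose (3.9056, 4.1780, -1.5778)

(3.9056, 4.1780, -1.5778)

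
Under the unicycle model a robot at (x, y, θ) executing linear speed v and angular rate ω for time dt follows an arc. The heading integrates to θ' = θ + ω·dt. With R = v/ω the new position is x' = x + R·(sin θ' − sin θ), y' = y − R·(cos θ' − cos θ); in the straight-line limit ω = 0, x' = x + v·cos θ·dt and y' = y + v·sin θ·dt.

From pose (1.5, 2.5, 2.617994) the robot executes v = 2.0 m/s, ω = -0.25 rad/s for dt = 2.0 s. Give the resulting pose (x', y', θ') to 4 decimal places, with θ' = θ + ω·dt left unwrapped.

θ' = 2.6180 + -0.25·2.0 = 2.1180
R = v/ω = 2.0/-0.25 = -8.0000
x' = 1.5 + -8.0000·(sin 2.1180 − sin 2.6180) = -1.3319
y' = 2.5 − -8.0000·(cos 2.1180 − cos 2.6180) = 5.2658

(-1.3319, 5.2658, 2.1180)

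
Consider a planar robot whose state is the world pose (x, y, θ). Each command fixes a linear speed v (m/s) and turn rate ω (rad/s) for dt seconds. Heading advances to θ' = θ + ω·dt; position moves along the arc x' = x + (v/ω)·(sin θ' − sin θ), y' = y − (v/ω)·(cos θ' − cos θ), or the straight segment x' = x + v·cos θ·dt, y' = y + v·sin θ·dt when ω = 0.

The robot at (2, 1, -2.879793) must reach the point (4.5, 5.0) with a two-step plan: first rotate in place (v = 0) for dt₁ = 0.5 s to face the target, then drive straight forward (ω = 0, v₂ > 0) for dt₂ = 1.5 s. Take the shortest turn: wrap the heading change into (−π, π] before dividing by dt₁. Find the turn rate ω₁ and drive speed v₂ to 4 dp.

heading to target = atan2(5−1, 4.5−2) = 1.0122
Δθ = wrap(1.0122 − -2.8798) = -2.3912; ω₁ = Δθ/dt₁ = -4.7824
distance = √((4.5−2)² + (5−1)²) = 4.7170; v₂ = distance/dt₂ = 3.1447

ω₁ = -4.7824, v₂ = 3.1447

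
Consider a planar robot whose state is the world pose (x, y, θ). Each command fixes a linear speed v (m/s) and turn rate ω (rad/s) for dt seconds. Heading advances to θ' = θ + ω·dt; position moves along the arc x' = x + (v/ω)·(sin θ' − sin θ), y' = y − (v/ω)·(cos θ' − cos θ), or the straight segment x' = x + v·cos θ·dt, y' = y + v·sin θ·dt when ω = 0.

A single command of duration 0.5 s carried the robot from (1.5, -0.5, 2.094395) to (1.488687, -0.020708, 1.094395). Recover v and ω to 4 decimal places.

v = 1.0000, ω = -2.0000

Δθ = 1.094395 − 2.094395 = -1.000000
ω = Δθ/dt = -1.000000/0.5 = -2.0000
R = −Δy/(cos θ' − cos θ) = -0.5000
v = R·ω = -0.5000·-2.0000 = 1.0000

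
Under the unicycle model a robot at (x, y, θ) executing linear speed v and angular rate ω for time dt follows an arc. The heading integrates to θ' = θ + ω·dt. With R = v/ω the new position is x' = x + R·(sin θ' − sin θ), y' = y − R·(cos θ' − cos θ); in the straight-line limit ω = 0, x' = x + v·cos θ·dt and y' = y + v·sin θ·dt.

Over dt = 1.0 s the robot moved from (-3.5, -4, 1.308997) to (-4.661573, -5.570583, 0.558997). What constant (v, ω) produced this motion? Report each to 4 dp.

v = -2.0000, ω = -0.7500

Δθ = 0.558997 − 1.308997 = -0.750000
ω = Δθ/dt = -0.750000/1.0 = -0.7500
R = −Δy/(cos θ' − cos θ) = 2.6667
v = R·ω = 2.6667·-0.7500 = -2.0000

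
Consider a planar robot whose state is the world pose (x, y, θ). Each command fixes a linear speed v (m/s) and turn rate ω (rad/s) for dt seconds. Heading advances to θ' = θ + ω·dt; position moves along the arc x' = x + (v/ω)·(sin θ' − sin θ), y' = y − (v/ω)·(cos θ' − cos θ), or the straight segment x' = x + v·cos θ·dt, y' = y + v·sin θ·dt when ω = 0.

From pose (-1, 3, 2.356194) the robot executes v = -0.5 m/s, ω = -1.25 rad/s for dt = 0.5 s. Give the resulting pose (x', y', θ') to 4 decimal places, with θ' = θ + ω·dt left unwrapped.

(-0.8880, 2.7810, 1.7312)

θ' = 2.3562 + -1.25·0.5 = 1.7312
R = v/ω = -0.5/-1.25 = 0.4000
x' = -1 + 0.4000·(sin 1.7312 − sin 2.3562) = -0.8880
y' = 3 − 0.4000·(cos 1.7312 − cos 2.3562) = 2.7810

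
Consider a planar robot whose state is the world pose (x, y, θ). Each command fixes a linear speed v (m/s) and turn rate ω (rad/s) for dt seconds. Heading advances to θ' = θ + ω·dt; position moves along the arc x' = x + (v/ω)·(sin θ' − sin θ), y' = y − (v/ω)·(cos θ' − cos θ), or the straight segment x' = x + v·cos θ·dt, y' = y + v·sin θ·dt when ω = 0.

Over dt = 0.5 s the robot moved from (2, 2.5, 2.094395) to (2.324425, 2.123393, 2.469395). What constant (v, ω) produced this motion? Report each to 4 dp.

Δθ = 2.469395 − 2.094395 = 0.375000
ω = Δθ/dt = 0.375000/0.5 = 0.7500
R = −Δy/(cos θ' − cos θ) = -1.3333
v = R·ω = -1.3333·0.7500 = -1.0000

v = -1.0000, ω = 0.7500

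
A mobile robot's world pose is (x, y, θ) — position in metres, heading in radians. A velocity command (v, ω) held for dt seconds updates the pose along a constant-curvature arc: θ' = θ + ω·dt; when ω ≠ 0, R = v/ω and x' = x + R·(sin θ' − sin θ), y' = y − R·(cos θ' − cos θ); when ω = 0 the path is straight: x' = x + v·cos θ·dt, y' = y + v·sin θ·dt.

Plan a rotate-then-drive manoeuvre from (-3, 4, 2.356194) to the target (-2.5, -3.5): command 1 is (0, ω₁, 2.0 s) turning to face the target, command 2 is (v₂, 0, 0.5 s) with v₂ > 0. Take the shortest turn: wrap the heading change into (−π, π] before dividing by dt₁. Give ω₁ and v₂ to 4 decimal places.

ω₁ = 1.2114, v₂ = 15.0333

heading to target = atan2(-3.5−4, -2.5−-3) = -1.5042
Δθ = wrap(-1.5042 − 2.3562) = 2.4228; ω₁ = Δθ/dt₁ = 1.2114
distance = √((-2.5−-3)² + (-3.5−4)²) = 7.5166; v₂ = distance/dt₂ = 15.0333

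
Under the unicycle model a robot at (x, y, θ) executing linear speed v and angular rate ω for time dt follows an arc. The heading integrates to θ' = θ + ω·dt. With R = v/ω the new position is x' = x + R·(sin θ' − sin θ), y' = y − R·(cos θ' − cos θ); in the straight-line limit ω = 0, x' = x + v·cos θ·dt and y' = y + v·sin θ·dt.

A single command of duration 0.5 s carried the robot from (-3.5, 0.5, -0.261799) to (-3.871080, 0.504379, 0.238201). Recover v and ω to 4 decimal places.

v = -0.7500, ω = 1.0000

Δθ = 0.238201 − -0.261799 = 0.500000
ω = Δθ/dt = 0.500000/0.5 = 1.0000
R = Δx/(sin θ' − sin θ) = -0.7500
v = R·ω = -0.7500·1.0000 = -0.7500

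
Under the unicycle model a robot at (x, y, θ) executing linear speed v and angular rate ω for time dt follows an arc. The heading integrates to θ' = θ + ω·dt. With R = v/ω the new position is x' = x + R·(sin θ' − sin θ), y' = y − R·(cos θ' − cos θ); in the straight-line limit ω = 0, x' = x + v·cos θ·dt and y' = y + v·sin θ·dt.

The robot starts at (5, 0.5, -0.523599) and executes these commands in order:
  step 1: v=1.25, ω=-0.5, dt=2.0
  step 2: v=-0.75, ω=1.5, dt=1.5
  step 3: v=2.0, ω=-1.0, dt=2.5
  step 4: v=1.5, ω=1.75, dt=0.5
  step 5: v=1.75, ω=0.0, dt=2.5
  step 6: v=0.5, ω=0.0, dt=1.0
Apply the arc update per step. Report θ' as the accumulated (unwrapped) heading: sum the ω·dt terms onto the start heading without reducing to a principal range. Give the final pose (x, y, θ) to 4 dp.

step 1: θ'=-1.5236 (R=-2.5000) → pose (6.2472, -1.5471, -1.5236)
step 2: θ'=0.7264 (R=-0.5000) → pose (5.4157, -1.1969, 0.7264)
step 3: θ'=-1.7736 (R=-2.0000) → pose (8.7031, -3.0949, -1.7736)
step 4: θ'=-0.8986 (R=0.8571) → pose (8.8720, -3.8013, -0.8986)
step 5: θ'=-0.8986 (straight) → pose (11.5963, -7.2245, -0.8986)
step 6: θ'=-0.8986 (straight) → pose (11.9077, -7.6157, -0.8986)

(11.9077, -7.6157, -0.8986)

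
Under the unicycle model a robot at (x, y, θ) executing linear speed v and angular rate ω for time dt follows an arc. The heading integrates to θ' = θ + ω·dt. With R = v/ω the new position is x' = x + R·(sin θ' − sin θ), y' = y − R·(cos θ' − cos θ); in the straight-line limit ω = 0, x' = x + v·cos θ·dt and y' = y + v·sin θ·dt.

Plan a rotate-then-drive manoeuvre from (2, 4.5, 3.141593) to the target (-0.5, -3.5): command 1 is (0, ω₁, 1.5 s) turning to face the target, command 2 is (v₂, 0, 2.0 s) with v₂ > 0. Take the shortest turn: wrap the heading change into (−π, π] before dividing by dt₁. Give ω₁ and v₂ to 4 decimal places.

heading to target = atan2(-3.5−4.5, -0.5−2) = -1.8737
Δθ = wrap(-1.8737 − 3.1416) = 1.2679; ω₁ = Δθ/dt₁ = 0.8453
distance = √((-0.5−2)² + (-3.5−4.5)²) = 8.3815; v₂ = distance/dt₂ = 4.1908

ω₁ = 0.8453, v₂ = 4.1908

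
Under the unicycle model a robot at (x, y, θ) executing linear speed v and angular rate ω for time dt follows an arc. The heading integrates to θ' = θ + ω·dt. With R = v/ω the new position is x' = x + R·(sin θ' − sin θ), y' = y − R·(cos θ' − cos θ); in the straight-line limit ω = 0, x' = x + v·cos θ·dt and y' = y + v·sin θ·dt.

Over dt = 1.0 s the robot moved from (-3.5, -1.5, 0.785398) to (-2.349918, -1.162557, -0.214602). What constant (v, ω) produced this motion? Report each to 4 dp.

v = 1.2500, ω = -1.0000

Δθ = -0.214602 − 0.785398 = -1.000000
ω = Δθ/dt = -1.000000/1.0 = -1.0000
R = Δx/(sin θ' − sin θ) = -1.2500
v = R·ω = -1.2500·-1.0000 = 1.2500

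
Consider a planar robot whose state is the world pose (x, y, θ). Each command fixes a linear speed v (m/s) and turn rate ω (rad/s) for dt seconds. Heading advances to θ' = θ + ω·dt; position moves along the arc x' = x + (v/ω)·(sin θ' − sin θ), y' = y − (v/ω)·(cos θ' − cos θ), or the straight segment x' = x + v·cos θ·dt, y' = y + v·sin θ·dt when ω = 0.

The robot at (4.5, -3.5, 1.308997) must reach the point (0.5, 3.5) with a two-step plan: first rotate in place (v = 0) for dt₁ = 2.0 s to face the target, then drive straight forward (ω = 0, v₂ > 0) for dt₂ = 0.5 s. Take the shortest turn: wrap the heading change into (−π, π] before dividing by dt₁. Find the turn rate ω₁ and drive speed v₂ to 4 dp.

heading to target = atan2(3.5−-3.5, 0.5−4.5) = 2.0899
Δθ = wrap(2.0899 − 1.3090) = 0.7809; ω₁ = Δθ/dt₁ = 0.3905
distance = √((0.5−4.5)² + (3.5−-3.5)²) = 8.0623; v₂ = distance/dt₂ = 16.1245

ω₁ = 0.3905, v₂ = 16.1245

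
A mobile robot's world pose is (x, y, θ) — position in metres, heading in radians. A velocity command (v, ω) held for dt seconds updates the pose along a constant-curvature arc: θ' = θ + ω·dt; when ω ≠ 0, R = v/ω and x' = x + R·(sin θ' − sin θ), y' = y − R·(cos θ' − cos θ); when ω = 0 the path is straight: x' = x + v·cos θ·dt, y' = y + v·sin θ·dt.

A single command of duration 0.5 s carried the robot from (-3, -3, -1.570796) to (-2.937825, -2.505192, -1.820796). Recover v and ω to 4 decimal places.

Δθ = -1.820796 − -1.570796 = -0.250000
ω = Δθ/dt = -0.250000/0.5 = -0.5000
R = −Δy/(cos θ' − cos θ) = 2.0000
v = R·ω = 2.0000·-0.5000 = -1.0000

v = -1.0000, ω = -0.5000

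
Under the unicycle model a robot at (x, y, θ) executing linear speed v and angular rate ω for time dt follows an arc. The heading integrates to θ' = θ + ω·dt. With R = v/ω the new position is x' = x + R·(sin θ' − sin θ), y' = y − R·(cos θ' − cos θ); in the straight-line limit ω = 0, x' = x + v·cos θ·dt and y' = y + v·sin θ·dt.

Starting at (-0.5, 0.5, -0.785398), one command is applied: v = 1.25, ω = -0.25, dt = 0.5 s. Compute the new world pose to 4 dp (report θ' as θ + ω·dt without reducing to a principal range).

(-0.0868, 0.0316, -0.9104)

θ' = -0.7854 + -0.25·0.5 = -0.9104
R = v/ω = 1.25/-0.25 = -5.0000
x' = -0.5 + -5.0000·(sin -0.9104 − sin -0.7854) = -0.0868
y' = 0.5 − -5.0000·(cos -0.9104 − cos -0.7854) = 0.0316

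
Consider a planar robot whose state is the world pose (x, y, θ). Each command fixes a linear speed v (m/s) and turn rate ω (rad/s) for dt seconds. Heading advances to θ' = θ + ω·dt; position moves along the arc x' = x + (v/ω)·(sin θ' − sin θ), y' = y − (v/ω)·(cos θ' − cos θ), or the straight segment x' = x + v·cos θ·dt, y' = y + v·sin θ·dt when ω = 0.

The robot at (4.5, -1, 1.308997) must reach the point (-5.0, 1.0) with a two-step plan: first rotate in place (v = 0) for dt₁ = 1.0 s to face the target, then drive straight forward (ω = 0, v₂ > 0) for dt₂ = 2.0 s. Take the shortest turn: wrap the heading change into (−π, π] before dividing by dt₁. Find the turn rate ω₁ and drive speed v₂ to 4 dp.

heading to target = atan2(1−-1, -5−4.5) = 2.9341
Δθ = wrap(2.9341 − 1.3090) = 1.6251; ω₁ = Δθ/dt₁ = 1.6251
distance = √((-5−4.5)² + (1−-1)²) = 9.7082; v₂ = distance/dt₂ = 4.8541

ω₁ = 1.6251, v₂ = 4.8541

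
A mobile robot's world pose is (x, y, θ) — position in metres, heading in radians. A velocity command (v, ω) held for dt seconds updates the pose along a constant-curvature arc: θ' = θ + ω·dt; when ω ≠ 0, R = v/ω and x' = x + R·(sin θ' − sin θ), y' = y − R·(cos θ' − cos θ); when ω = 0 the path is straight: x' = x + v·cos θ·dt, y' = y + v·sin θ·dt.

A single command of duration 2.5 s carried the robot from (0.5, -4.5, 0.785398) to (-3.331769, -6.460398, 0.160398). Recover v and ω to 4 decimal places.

v = -1.7500, ω = -0.2500

Δθ = 0.160398 − 0.785398 = -0.625000
ω = Δθ/dt = -0.625000/2.5 = -0.2500
R = Δx/(sin θ' − sin θ) = 7.0000
v = R·ω = 7.0000·-0.2500 = -1.7500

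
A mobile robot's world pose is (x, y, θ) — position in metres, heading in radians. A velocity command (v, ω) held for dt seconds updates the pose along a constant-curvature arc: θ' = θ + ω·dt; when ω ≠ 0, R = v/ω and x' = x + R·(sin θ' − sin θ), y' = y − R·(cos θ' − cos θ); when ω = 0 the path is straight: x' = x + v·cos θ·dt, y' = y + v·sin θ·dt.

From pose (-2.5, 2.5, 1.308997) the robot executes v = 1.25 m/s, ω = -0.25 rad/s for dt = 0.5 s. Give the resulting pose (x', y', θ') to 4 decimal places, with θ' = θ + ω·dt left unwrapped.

(-2.3010, 3.0920, 1.1840)

θ' = 1.3090 + -0.25·0.5 = 1.1840
R = v/ω = 1.25/-0.25 = -5.0000
x' = -2.5 + -5.0000·(sin 1.1840 − sin 1.3090) = -2.3010
y' = 2.5 − -5.0000·(cos 1.1840 − cos 1.3090) = 3.0920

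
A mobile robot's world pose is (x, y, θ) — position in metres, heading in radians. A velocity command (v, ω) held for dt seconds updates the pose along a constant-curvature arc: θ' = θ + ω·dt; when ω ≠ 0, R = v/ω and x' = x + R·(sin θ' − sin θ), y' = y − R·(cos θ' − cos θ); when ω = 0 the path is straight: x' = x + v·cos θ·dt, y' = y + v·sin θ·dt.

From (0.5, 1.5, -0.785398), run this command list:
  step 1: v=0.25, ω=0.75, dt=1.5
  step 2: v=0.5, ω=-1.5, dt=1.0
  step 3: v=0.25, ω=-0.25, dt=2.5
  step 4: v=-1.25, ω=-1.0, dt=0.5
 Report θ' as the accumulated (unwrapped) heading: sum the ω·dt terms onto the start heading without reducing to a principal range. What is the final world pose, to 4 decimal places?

(1.6007, 1.1811, -2.2854)

step 1: θ'=0.3396 (R=0.3333) → pose (0.8467, 1.4214, 0.3396)
step 2: θ'=-1.1604 (R=-0.3333) → pose (1.2634, 1.2401, -1.1604)
step 3: θ'=-1.7854 (R=-1.0000) → pose (1.3235, 0.6282, -1.7854)
step 4: θ'=-2.2854 (R=1.2500) → pose (1.6007, 1.1811, -2.2854)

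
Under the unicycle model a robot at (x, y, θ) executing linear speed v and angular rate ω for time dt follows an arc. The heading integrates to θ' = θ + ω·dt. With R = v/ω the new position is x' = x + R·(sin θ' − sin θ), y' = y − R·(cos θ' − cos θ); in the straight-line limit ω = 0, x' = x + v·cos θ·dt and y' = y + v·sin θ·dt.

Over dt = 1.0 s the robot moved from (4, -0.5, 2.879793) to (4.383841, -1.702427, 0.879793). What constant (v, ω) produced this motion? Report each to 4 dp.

v = -1.5000, ω = -2.0000

Δθ = 0.879793 − 2.879793 = -2.000000
ω = Δθ/dt = -2.000000/1.0 = -2.0000
R = −Δy/(cos θ' − cos θ) = 0.7500
v = R·ω = 0.7500·-2.0000 = -1.5000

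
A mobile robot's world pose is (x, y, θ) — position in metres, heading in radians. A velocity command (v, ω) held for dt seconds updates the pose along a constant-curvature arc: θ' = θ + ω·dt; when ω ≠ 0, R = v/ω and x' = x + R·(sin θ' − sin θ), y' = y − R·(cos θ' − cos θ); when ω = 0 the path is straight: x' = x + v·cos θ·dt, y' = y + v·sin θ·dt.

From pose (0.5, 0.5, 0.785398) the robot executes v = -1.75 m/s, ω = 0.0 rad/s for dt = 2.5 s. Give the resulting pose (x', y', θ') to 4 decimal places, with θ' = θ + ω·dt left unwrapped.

θ' = 0.7854 + 0.0·2.5 = 0.7854
ω = 0 → straight: x' = 0.5 + -1.75·cos(0.7854)·2.5 = -2.5936
y' = 0.5 + -1.75·sin(0.7854)·2.5 = -2.5936

(-2.5936, -2.5936, 0.7854)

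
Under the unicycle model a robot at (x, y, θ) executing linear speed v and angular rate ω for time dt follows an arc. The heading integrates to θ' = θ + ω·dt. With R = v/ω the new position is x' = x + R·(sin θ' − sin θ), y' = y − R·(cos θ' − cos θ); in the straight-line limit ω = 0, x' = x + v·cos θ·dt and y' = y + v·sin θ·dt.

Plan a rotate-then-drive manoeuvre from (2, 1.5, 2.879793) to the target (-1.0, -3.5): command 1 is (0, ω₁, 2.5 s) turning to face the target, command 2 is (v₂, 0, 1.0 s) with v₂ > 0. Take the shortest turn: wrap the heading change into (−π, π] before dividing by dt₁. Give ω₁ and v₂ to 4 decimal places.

ω₁ = 0.5169, v₂ = 5.8310

heading to target = atan2(-3.5−1.5, -1−2) = -2.1112
Δθ = wrap(-2.1112 − 2.8798) = 1.2922; ω₁ = Δθ/dt₁ = 0.5169
distance = √((-1−2)² + (-3.5−1.5)²) = 5.8310; v₂ = distance/dt₂ = 5.8310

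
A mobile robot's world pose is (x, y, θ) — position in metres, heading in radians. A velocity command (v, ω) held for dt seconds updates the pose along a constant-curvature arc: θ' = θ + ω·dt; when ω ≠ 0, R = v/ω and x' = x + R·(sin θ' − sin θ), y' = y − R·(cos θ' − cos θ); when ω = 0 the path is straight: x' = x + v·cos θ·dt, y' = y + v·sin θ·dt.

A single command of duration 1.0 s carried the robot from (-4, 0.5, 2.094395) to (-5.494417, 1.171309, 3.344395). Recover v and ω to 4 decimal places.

v = 1.7500, ω = 1.2500

Δθ = 3.344395 − 2.094395 = 1.250000
ω = Δθ/dt = 1.250000/1.0 = 1.2500
R = Δx/(sin θ' − sin θ) = 1.4000
v = R·ω = 1.4000·1.2500 = 1.7500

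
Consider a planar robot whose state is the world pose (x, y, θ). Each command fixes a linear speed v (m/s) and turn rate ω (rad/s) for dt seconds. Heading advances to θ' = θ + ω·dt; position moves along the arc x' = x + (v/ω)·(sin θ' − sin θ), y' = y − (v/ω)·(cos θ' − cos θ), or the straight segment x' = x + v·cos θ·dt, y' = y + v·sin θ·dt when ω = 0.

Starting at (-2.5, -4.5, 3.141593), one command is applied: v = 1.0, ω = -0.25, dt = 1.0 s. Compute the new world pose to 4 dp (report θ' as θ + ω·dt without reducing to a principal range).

(-3.4896, -4.3757, 2.8916)

θ' = 3.1416 + -0.25·1.0 = 2.8916
R = v/ω = 1.0/-0.25 = -4.0000
x' = -2.5 + -4.0000·(sin 2.8916 − sin 3.1416) = -3.4896
y' = -4.5 − -4.0000·(cos 2.8916 − cos 3.1416) = -4.3757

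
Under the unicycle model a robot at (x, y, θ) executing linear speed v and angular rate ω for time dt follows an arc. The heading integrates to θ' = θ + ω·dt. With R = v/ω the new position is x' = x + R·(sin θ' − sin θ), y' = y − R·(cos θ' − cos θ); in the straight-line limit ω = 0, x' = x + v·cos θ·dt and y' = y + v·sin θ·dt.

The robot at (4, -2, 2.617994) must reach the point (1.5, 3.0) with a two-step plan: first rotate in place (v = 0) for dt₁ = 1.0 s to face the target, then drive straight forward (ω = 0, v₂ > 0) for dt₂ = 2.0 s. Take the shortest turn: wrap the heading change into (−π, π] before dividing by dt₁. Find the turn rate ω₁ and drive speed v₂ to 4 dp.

heading to target = atan2(3−-2, 1.5−4) = 2.0344
Δθ = wrap(2.0344 − 2.6180) = -0.5836; ω₁ = Δθ/dt₁ = -0.5836
distance = √((1.5−4)² + (3−-2)²) = 5.5902; v₂ = distance/dt₂ = 2.7951

ω₁ = -0.5836, v₂ = 2.7951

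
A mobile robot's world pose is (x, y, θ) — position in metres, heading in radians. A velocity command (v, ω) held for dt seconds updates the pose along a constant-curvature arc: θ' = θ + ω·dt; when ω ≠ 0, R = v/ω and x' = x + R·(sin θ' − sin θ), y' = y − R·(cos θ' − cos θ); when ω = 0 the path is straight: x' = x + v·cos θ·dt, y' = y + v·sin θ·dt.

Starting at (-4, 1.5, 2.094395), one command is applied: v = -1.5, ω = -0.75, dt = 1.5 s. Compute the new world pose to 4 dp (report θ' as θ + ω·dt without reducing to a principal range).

θ' = 2.0944 + -0.75·1.5 = 0.9694
R = v/ω = -1.5/-0.75 = 2.0000
x' = -4 + 2.0000·(sin 0.9694 − sin 2.0944) = -4.0830
y' = 1.5 − 2.0000·(cos 0.9694 − cos 2.0944) = -0.6316

(-4.0830, -0.6316, 0.9694)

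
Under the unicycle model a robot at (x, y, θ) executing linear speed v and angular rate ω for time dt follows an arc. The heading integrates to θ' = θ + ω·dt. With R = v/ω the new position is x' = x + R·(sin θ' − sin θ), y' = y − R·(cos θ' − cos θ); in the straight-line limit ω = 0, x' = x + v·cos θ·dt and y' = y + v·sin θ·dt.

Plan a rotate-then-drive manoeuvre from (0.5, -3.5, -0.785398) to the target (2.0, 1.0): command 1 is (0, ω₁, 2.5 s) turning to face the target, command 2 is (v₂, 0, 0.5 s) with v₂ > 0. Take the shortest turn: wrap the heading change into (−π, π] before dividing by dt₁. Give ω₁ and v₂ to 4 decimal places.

heading to target = atan2(1−-3.5, 2−0.5) = 1.2490
Δθ = wrap(1.2490 − -0.7854) = 2.0344; ω₁ = Δθ/dt₁ = 0.8138
distance = √((2−0.5)² + (1−-3.5)²) = 4.7434; v₂ = distance/dt₂ = 9.4868

ω₁ = 0.8138, v₂ = 9.4868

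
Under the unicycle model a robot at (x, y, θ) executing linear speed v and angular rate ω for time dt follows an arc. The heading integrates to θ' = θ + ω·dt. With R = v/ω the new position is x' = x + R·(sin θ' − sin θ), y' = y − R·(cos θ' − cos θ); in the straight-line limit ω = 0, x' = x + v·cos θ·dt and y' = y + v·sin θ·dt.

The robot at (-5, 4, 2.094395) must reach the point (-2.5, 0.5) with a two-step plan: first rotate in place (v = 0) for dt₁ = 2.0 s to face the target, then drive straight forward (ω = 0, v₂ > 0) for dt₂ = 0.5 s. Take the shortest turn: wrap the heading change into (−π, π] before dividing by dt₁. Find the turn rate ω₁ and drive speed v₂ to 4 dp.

heading to target = atan2(0.5−4, -2.5−-5) = -0.9505
Δθ = wrap(-0.9505 − 2.0944) = -3.0449; ω₁ = Δθ/dt₁ = -1.5225
distance = √((-2.5−-5)² + (0.5−4)²) = 4.3012; v₂ = distance/dt₂ = 8.6023

ω₁ = -1.5225, v₂ = 8.6023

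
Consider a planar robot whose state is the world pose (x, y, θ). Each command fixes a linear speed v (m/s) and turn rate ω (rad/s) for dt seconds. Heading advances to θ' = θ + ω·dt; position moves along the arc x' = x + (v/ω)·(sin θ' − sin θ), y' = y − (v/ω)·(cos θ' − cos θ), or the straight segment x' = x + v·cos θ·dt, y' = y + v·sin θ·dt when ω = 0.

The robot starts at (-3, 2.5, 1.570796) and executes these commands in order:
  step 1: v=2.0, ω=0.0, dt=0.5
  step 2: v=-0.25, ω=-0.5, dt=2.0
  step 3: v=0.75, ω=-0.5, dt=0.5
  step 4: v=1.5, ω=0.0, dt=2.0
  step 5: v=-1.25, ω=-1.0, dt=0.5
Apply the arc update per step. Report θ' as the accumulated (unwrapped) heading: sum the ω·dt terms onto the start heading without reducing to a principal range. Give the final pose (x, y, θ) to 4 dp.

(-0.6624, 4.1427, -0.1792)

step 1: θ'=1.5708 (straight) → pose (-3.0000, 3.5000, 1.5708)
step 2: θ'=0.5708 (R=0.5000) → pose (-3.2298, 3.0793, 0.5708)
step 3: θ'=0.3208 (R=-1.5000) → pose (-2.8924, 3.2405, 0.3208)
step 4: θ'=0.3208 (straight) → pose (-0.0454, 4.1865, 0.3208)
step 5: θ'=-0.1792 (R=1.2500) → pose (-0.6624, 4.1427, -0.1792)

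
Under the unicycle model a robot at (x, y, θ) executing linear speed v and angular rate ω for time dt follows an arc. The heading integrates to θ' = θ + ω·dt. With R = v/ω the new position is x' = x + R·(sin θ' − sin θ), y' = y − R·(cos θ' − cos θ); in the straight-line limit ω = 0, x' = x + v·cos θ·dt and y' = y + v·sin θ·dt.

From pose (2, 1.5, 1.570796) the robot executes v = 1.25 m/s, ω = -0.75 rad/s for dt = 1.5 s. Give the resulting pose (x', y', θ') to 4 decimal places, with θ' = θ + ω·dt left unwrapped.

(2.9480, 3.0038, 0.4458)

θ' = 1.5708 + -0.75·1.5 = 0.4458
R = v/ω = 1.25/-0.75 = -1.6667
x' = 2 + -1.6667·(sin 0.4458 − sin 1.5708) = 2.9480
y' = 1.5 − -1.6667·(cos 0.4458 − cos 1.5708) = 3.0038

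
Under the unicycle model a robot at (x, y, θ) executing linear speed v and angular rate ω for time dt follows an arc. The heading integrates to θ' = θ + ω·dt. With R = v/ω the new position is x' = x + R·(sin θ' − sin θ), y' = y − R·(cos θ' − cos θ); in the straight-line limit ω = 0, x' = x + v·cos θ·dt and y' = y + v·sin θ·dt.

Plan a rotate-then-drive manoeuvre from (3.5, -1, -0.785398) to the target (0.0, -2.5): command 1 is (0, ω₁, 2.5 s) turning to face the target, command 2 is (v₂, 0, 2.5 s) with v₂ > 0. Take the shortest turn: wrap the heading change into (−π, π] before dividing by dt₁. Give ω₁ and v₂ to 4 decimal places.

heading to target = atan2(-2.5−-1, 0−3.5) = -2.7367
Δθ = wrap(-2.7367 − -0.7854) = -1.9513; ω₁ = Δθ/dt₁ = -0.7805
distance = √((0−3.5)² + (-2.5−-1)²) = 3.8079; v₂ = distance/dt₂ = 1.5232

ω₁ = -0.7805, v₂ = 1.5232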